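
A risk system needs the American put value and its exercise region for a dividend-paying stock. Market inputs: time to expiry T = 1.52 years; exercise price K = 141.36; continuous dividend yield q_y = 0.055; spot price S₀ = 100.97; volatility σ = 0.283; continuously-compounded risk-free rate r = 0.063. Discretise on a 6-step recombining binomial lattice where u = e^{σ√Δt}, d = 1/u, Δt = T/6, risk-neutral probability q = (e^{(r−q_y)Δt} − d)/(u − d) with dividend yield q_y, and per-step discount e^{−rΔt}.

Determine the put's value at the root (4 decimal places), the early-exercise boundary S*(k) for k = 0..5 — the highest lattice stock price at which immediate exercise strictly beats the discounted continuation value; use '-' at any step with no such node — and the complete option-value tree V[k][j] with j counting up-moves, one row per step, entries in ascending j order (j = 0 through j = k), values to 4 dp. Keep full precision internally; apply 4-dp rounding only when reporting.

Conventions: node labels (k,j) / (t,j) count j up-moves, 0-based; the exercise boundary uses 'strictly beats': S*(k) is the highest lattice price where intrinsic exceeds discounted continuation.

params: Δt=0.25333 u=1.15308 d=0.86724 q=0.47155 e^(-rΔt)=0.98417
t_6 payoffs: 98.4037 84.2452 65.4200 40.3900 7.1100 0.0000 0.0000
t_5: node(5,0) S=49.5322 payoff=91.8278 vs cont=90.2750 → 91.8278 [stop]  node(5,1) S=65.8581 payoff=75.5019 vs cont=74.1749 → 75.5019 [stop]  node(5,2) S=87.5652 payoff=53.7948 vs cont=52.7683 → 53.7948 [stop]  node(5,3) S=116.4269 payoff=24.9331 vs cont=24.3059 → 24.9331 [stop]  node(5,4) S=154.8016 payoff=0.0000 vs cont=3.6978 → 3.6978 [wait]  node(5,5) S=205.8246 payoff=0.0000 vs cont=0.0000 → 0.0000 [wait]  ⇒ S*(5)=116.4269
t_4: node(4,0) S=57.1148 payoff=84.2452 vs cont=82.7973 → 84.2452 [stop]  node(4,1) S=75.9400 payoff=65.4200 vs cont=64.2326 → 65.4200 [stop]  node(4,2) S=100.9700 payoff=40.3900 vs cont=39.5489 → 40.3900 [stop]  node(4,3) S=134.2500 payoff=7.1100 vs cont=14.6834 → 14.6834 [wait]  node(4,4) S=178.4992 payoff=0.0000 vs cont=1.9232 → 1.9232 [wait]  ⇒ S*(4)=100.9700
t_3: node(3,0) S=65.8581 payoff=75.5019 vs cont=74.1749 → 75.5019 [stop]  node(3,1) S=87.5652 payoff=53.7948 vs cont=52.7683 → 53.7948 [stop]  node(3,2) S=116.4269 payoff=24.9331 vs cont=27.8206 → 27.8206 [wait]  node(3,3) S=154.8016 payoff=0.0000 vs cont=8.5291 → 8.5291 [wait]  ⇒ S*(3)=87.5652
t_2: node(2,0) S=75.9400 payoff=65.4200 vs cont=64.2326 → 65.4200 [stop]  node(2,1) S=100.9700 payoff=40.3900 vs cont=40.8889 → 40.8889 [wait]  node(2,2) S=134.2500 payoff=7.1100 vs cont=18.4273 → 18.4273 [wait]  ⇒ S*(2)=75.9400
t_1: node(1,0) S=87.5652 payoff=53.7948 vs cont=52.9998 → 53.7948 [stop]  node(1,1) S=116.4269 payoff=24.9331 vs cont=29.8175 → 29.8175 [wait]  ⇒ S*(1)=87.5652
t_0: node(0,0) S=100.9700 payoff=40.3900 vs cont=41.8156 → 41.8156 [wait]  ⇒ S*(0)=-

price = 41.8156
boundary = - 87.5652 75.9400 87.5652 100.9700 116.4269
tree:
41.8156
53.7948 29.8175
65.4200 40.8889 18.4273
75.5019 53.7948 27.8206 8.5291
84.2452 65.4200 40.3900 14.6834 1.9232
91.8278 75.5019 53.7948 24.9331 3.6978 0.0000
98.4037 84.2452 65.4200 40.3900 7.1100 0.0000 0.0000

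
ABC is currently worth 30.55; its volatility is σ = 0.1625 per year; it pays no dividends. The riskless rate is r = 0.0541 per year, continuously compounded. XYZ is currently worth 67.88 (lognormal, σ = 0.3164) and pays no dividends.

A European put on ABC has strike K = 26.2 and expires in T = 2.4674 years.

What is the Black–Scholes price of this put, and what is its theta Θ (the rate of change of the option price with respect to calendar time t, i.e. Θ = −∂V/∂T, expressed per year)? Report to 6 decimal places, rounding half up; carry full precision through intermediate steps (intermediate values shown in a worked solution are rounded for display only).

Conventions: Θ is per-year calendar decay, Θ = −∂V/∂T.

price = 0.438964
Θ = -0.090123

σ√T = 0.1625·√2.4674 = 0.255254
d₁ = (ln(S/K) + (r+σ²/2)T) / (σ√T) = (ln(30.55/26.2) + (0.0541+0.1625²/2)·2.4674) / 0.255254 = (0.153605 + 0.166064) / 0.255254 = 1.252355
d₂ = d₁ − σ√T = 1.252355 − 0.255254 = 0.997100
e^{−rT} = 0.875039
N(−d₁) = 0.105220,  N(−d₂) = 0.159358
Put price V = K·e^{−rT}·N(−d₂) − S·N(−d₁) = 3.653444 − 3.214480 = 0.438964
φ(d₁) = (1/√(2π))·e^{−d₁²/2} = 0.182112
Θ = −S·φ(d₁)·σ/(2√T) + r·K·e^{−rT}·N(−d₂) = −0.287775 + 0.197651 = -0.090123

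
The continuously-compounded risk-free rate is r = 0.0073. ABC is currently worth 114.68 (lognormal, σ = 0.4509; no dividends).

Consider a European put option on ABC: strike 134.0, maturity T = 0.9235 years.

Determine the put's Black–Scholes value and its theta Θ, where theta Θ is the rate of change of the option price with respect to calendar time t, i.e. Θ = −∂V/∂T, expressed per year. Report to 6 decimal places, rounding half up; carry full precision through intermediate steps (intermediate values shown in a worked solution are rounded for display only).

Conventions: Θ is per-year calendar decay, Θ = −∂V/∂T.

σ√T = 0.4509·√0.9235 = 0.433310
d₁ = (ln(S/K) + (r+σ²/2)T) / (σ√T) = (ln(114.68/134.0) + (0.0073+0.4509²/2)·0.9235) / 0.433310 = (-0.155694 + 0.100620) / 0.433310 = -0.127100
d₂ = d₁ − σ√T = -0.127100 − 0.433310 = -0.560410
e^{−rT} = 0.993281
N(−d₁) = 0.550570,  N(−d₂) = 0.712400
Put price V = K·e^{−rT}·N(−d₂) − S·N(−d₁) = 94.820232 − 63.139311 = 31.680921
φ(d₁) = (1/√(2π))·e^{−d₁²/2} = 0.395733
Θ = −S·φ(d₁)·σ/(2√T) + r·K·e^{−rT}·N(−d₂) = −10.646862 + 0.692188 = -9.954675

price = 31.680921
Θ = -9.954675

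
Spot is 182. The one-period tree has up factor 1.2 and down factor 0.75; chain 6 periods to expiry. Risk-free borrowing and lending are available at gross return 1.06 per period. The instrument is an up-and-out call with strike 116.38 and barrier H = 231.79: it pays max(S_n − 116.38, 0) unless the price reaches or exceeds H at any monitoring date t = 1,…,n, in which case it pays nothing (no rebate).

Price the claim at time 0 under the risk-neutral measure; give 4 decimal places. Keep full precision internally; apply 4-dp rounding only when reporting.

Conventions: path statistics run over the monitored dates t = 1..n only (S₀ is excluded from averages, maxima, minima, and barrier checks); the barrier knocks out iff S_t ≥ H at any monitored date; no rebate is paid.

Set p* = 0.6889 (from d < R < u); the path-dependent value is the discounted p*-expectation over all price paths.
Enumerate all 2^6 = 64 price paths (U = up ×1.2, D = down ×0.75); each path with k up-moves has probability p*^k·(1−p*)^(6−k).
DDDDDD: M=136.5000, payoff=0.0000, prob=0.000907
UDDDDD: M=218.4000, payoff=0.0000, prob=0.002008
DUDDDD: M=163.8000, payoff=0.0000, prob=0.002008
UUDDDD: M=262.0800, payoff=0.0000, prob=0.004446
DDUDDD: M=136.5000, payoff=0.0000, prob=0.002008
UDUDDD: M=218.4000, payoff=0.0000, prob=0.004446
DUUDDD: M=196.5600, payoff=0.0000, prob=0.004446
UUUDDD: M=314.4960, payoff=0.0000, prob=0.009845
DDDUDD: M=136.5000, payoff=0.0000, prob=0.002008
UDDUDD: M=218.4000, payoff=0.0000, prob=0.004446
DUDUDD: M=163.8000, payoff=0.0000, prob=0.004446
UUDUDD: M=262.0800, payoff=0.0000, prob=0.009845
DDUUDD: M=147.4200, payoff=0.0000, prob=0.004446
UDUUDD: M=235.8720, payoff=0.0000, prob=0.009845
DUUUDD: M=235.8720, payoff=0.0000, prob=0.009845
UUUUDD: M=377.3952, payoff=0.0000, prob=0.021799
DDDDUD: M=136.5000, payoff=0.0000, prob=0.002008
UDDDUD: M=218.4000, payoff=0.0000, prob=0.004446
DUDDUD: M=163.8000, payoff=0.0000, prob=0.004446
UUDDUD: M=262.0800, payoff=0.0000, prob=0.009845
DDUDUD: M=136.5000, payoff=0.0000, prob=0.004446
UDUDUD: M=218.4000, payoff=16.2980, prob=0.009845
DUUDUD: M=196.5600, payoff=16.2980, prob=0.009845
UUUDUD: M=314.4960, payoff=0.0000, prob=0.021799
DDDUUD: M=136.5000, payoff=0.0000, prob=0.004446
UDDUUD: M=218.4000, payoff=16.2980, prob=0.009845
DUDUUD: M=176.9040, payoff=16.2980, prob=0.009845
UUDUUD: M=283.0464, payoff=0.0000, prob=0.021799
DDUUUD: M=176.9040, payoff=16.2980, prob=0.009845
UDUUUD: M=283.0464, payoff=0.0000, prob=0.021799
DUUUUD: M=283.0464, payoff=0.0000, prob=0.021799
UUUUUD: M=452.8742, payoff=0.0000, prob=0.048268
DDDDDU: M=136.5000, payoff=0.0000, prob=0.002008
UDDDDU: M=218.4000, payoff=0.0000, prob=0.004446
DUDDDU: M=163.8000, payoff=0.0000, prob=0.004446
UUDDDU: M=262.0800, payoff=0.0000, prob=0.009845
DDUDDU: M=136.5000, payoff=0.0000, prob=0.004446
UDUDDU: M=218.4000, payoff=16.2980, prob=0.009845
DUUDDU: M=196.5600, payoff=16.2980, prob=0.009845
UUUDDU: M=314.4960, payoff=0.0000, prob=0.021799
DDDUDU: M=136.5000, payoff=0.0000, prob=0.004446
UDDUDU: M=218.4000, payoff=16.2980, prob=0.009845
DUDUDU: M=163.8000, payoff=16.2980, prob=0.009845
UUDUDU: M=262.0800, payoff=0.0000, prob=0.021799
DDUUDU: M=147.4200, payoff=16.2980, prob=0.009845
UDUUDU: M=235.8720, payoff=0.0000, prob=0.021799
DUUUDU: M=235.8720, payoff=0.0000, prob=0.021799
UUUUDU: M=377.3952, payoff=0.0000, prob=0.048268
DDDDUU: M=136.5000, payoff=0.0000, prob=0.004446
UDDDUU: M=218.4000, payoff=16.2980, prob=0.009845
DUDDUU: M=163.8000, payoff=16.2980, prob=0.009845
UUDDUU: M=262.0800, payoff=0.0000, prob=0.021799
DDUDUU: M=136.5000, payoff=16.2980, prob=0.009845
UDUDUU: M=218.4000, payoff=95.9048, prob=0.021799
DUUDUU: M=212.2848, payoff=95.9048, prob=0.021799
UUUDUU: M=339.6557, payoff=0.0000, prob=0.048268
DDDUUU: M=136.5000, payoff=16.2980, prob=0.009845
UDDUUU: M=218.4000, payoff=95.9048, prob=0.021799
DUDUUU: M=212.2848, payoff=95.9048, prob=0.021799
UUDUUU: M=339.6557, payoff=0.0000, prob=0.048268
DDUUUU: M=212.2848, payoff=95.9048, prob=0.021799
UDUUUU: M=339.6557, payoff=0.0000, prob=0.048268
DUUUUU: M=339.6557, payoff=0.0000, prob=0.048268
UUUUUU: M=543.4491, payoff=0.0000, prob=0.106880
Price = Σ prob·payoff / R^6 = 12.699173 / 1.418519 = 8.9524

price = 8.9524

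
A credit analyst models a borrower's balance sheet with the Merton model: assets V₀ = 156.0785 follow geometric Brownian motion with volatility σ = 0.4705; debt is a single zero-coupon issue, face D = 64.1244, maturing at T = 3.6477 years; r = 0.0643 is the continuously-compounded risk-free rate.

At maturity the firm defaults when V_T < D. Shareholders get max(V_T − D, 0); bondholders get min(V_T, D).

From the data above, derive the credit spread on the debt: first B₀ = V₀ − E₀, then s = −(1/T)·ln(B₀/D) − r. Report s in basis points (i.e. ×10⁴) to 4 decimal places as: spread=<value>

Apply the equity-as-call identities (strike 64.1244, horizon 3.6477 years):
d₁ = [ln(V₀/D) + (r + σ²/2)T] / (σ√T)
   = [ln(156.0785/64.1244) + (0.0643 + 0.5·0.4705²)·3.6477] / (0.4705·√3.6477)
   = [0.889534 + 0.638293] / 0.898606 = 1.700220
d₂ = d₁ − σ√T = 1.700220 − 0.898606 = 0.801614
N(d₁) = 0.955455,  N(d₂) = 0.788612,  e^(−rT) = 0.790929
E₀ = V₀·N(d₁) − D·e^(−rT)·N(d₂)
   = 156.0785·0.955455 − 64.1244·0.790929·0.788612 = 109.129319
B₀ = V₀ − E₀ = 156.0785 − 109.129319 = 46.949181
spread = −(1/T)·ln(B₀/D) − r = −(1/3.6477)·ln(46.949181/64.1244) − 0.0643 = 0.02116733
in basis points: 0.02116733 × 10⁴ = 211.6733 bp

spread=211.6733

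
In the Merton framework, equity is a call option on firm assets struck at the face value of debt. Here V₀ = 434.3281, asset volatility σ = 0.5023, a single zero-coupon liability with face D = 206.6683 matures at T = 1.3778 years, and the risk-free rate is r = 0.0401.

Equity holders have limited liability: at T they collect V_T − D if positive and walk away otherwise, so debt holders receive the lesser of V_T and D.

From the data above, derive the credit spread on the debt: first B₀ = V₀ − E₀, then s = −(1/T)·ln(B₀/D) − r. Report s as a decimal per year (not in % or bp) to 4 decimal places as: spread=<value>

spread=0.0256

With assets at 434.3281 and a single debt payment of 206.6683 at 1.3778 years:
d₁ = [ln(V₀/D) + (r + σ²/2)T] / (σ√T)
   = [ln(434.3281/206.6683) + (0.0401 + 0.5·0.5023²)·1.3778] / (0.5023·√1.3778)
   = [0.742685 + 0.229063] / 0.589598 = 1.648153
d₂ = d₁ − σ√T = 1.648153 − 0.589598 = 1.058554
N(d₁) = 0.950339,  N(d₂) = 0.855099,  e^(−rT) = 0.946249
E₀ = V₀·N(d₁) − D·e^(−rT)·N(d₂)
   = 434.3281·0.950339 − 206.6683·0.946249·0.855099 = 245.536314
B₀ = V₀ − E₀ = 434.3281 − 245.536314 = 188.791786
spread = −(1/T)·ln(B₀/D) − r = −(1/1.3778)·ln(188.791786/206.6683) − 0.0401 = 0.02556290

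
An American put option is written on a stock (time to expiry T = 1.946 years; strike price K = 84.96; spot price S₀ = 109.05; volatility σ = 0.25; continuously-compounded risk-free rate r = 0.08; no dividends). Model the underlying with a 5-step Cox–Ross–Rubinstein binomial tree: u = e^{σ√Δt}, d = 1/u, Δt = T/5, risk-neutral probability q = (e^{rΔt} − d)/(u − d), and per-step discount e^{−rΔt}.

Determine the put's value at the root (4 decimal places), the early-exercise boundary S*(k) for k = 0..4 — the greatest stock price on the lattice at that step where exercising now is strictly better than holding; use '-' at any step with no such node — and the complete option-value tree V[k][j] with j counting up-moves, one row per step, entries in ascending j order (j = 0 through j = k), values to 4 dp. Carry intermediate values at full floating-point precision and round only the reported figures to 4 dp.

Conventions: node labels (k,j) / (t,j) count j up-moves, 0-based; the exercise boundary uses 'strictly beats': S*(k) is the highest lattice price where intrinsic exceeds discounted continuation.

price = 2.1588
boundary = - - - 68.3002 58.4369
tree:
2.1588
4.3910 0.5410
8.7080 1.2745 0.0000
16.6598 3.0022 0.0000 0.0000
26.5231 7.0722 0.0000 0.0000 0.0000
34.9620 16.6598 0.0000 0.0000 0.0000 0.0000

Δt=0.38920  u=1.16878  d=0.85559  q=0.56207  discount=0.96934
step 5 (expiry): payoffs max(K−S,0) = 34.9620 16.6598 0.0000 0.0000 0.0000 0.0000
step 4: (k=4,j=0): S=58.4369, K−S=26.5231, hold=23.9185 ⇒ V=26.5231 exercise | (k=4,j=1): S=79.8282, K−S=5.1318, hold=7.0722 ⇒ V=7.0722 continue | (k=4,j=2): S=109.0500, K−S=0.0000, hold=0.0000 ⇒ V=0.0000 continue | (k=4,j=3): S=148.9687, K−S=0.0000, hold=0.0000 ⇒ V=0.0000 continue | (k=4,j=4): S=203.4999, K−S=0.0000, hold=0.0000 ⇒ V=0.0000 continue  boundary S*=58.4369
step 3: (k=3,j=0): S=68.3002, K−S=16.6598, hold=15.1125 ⇒ V=16.6598 exercise | (k=3,j=1): S=93.3020, K−S=0.0000, hold=3.0022 ⇒ V=3.0022 continue | (k=3,j=2): S=127.4560, K−S=0.0000, hold=0.0000 ⇒ V=0.0000 continue | (k=3,j=3): S=174.1123, K−S=0.0000, hold=0.0000 ⇒ V=0.0000 continue  boundary S*=68.3002
step 2: (k=2,j=0): S=79.8282, K−S=5.1318, hold=8.7080 ⇒ V=8.7080 continue | (k=2,j=1): S=109.0500, K−S=0.0000, hold=1.2745 ⇒ V=1.2745 continue | (k=2,j=2): S=148.9687, K−S=0.0000, hold=0.0000 ⇒ V=0.0000 continue  boundary S*=-
step 1: (k=1,j=0): S=93.3020, K−S=0.0000, hold=4.3910 ⇒ V=4.3910 continue | (k=1,j=1): S=127.4560, K−S=0.0000, hold=0.5410 ⇒ V=0.5410 continue  boundary S*=-
step 0: (k=0,j=0): S=109.0500, K−S=0.0000, hold=2.1588 ⇒ V=2.1588 continue  boundary S*=-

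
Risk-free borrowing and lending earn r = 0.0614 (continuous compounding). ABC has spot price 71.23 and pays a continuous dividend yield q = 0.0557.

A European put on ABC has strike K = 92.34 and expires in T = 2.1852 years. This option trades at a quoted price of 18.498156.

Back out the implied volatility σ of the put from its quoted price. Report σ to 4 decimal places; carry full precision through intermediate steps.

At σ = 0.1392 the Black–Scholes value reproduces the quote:
σ√T = 0.1392·√2.1852 = 0.205771
d₁ = (ln(S/K) + (r−q+σ²/2)T) / (σ√T) = (ln(71.23/92.34) + (0.0614−0.0557+0.1392²/2)·2.1852) / 0.205771 = (-0.259563 + 0.033627) / 0.205771 = -1.097999
d₂ = d₁ − σ√T = -1.097999 − 0.205771 = -1.303771
e^{−rT} = 0.874440
e^{−qT} = 0.885400
N(−d₁) = 0.863898,  N(−d₂) = 0.903844
V = K·e^{−rT}·N(−d₂) − S·e^{−qT}·N(−d₁) = 72.981630 − 54.483474 = 18.498156 (the quoted price), and the Black–Scholes price is strictly increasing in σ, so σ is unique

sigma = 0.1392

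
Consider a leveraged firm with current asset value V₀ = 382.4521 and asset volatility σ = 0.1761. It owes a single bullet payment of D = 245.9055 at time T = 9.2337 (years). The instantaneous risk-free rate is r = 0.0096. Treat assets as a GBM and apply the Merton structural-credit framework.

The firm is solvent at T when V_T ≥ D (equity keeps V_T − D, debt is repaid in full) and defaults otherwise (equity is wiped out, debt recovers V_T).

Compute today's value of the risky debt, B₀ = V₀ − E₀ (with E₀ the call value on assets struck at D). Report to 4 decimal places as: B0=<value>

B0=212.0380

With assets at 382.4521 and a single debt payment of 245.9055 at 9.2337 years:
d₁ = [ln(V₀/D) + (r + σ²/2)T] / (σ√T)
   = [ln(382.4521/245.9055) + (0.0096 + 0.5·0.1761²)·9.2337] / (0.1761·√9.2337)
   = [0.441656 + 0.231818] / 0.535115 = 1.258559
d₂ = d₁ − σ√T = 1.258559 − 0.535115 = 0.723443
N(d₁) = 0.895905,  N(d₂) = 0.765296,  e^(−rT) = 0.915172
E₀ = V₀·N(d₁) − D·e^(−rT)·N(d₂)
   = 382.4521·0.895905 − 245.9055·0.915172·0.765296 = 170.414100
B₀ = V₀ − E₀ = 382.4521 − 170.414100 = 212.038000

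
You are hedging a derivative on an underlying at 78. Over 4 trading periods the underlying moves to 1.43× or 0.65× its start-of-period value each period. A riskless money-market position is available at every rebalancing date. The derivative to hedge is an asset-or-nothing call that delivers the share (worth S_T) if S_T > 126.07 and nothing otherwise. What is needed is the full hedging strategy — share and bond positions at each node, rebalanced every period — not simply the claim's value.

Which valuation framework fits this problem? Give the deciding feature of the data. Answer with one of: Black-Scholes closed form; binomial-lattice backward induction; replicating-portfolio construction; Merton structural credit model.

Key observation: what is demanded is not a single number but the (Δ, B) position at each node of the 1.43/0.65 tree starting at 78; constructing those positions is the replicating-portfolio method.

framework: replicating-portfolio construction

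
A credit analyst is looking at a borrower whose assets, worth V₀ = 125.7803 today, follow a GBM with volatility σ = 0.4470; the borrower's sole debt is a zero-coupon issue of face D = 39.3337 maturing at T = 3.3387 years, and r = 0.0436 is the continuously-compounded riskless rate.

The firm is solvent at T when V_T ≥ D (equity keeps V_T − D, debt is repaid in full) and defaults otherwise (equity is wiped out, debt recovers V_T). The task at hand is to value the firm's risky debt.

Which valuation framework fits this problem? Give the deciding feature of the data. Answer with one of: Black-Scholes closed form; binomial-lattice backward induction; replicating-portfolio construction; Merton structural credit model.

framework: Merton structural credit model

Key observation: the asked-for credit quantity lives on the firm's capital structure — asset value, asset volatility, debt face 39.3337 — which is the structural model's domain.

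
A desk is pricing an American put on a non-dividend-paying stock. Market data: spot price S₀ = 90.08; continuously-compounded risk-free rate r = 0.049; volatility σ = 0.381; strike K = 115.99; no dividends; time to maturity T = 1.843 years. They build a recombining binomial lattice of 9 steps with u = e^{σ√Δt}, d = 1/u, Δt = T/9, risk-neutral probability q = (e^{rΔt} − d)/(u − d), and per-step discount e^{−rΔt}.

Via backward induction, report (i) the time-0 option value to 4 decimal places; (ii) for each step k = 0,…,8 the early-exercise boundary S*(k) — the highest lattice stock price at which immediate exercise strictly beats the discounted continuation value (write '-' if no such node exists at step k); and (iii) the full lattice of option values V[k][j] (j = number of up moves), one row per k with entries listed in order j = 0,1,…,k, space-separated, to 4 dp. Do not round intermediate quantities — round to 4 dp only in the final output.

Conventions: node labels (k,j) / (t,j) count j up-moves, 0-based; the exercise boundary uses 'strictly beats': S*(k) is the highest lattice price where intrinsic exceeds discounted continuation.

Δt=0.20478, u=1.18817, d=0.84163, q=0.48610, disc=e^(-rΔt)=0.99002
k=9 terminal: V=max(K-S,0) → 96.9033 89.0445 77.9499 62.2873 40.1757 8.9599 0.0000 0.0000 0.0000 0.0000
k=8: j=0 S=22.6782 intr=93.3118 cont=92.1537 V=93.3118[EX]; j=1 S=32.0158 intr=83.9742 cont=82.8162 V=83.9742[EX]; j=2 S=45.1980 intr=70.7920 cont=69.6340 V=70.7920[EX]; j=3 S=63.8078 intr=52.1822 cont=51.0242 V=52.1822[EX]; j=4 S=90.0800 intr=25.9100 cont=24.7520 V=25.9100[EX]; j=5 S=127.1696 intr=0.0000 cont=4.5585 V=4.5585[hold]; j=6 S=179.5304 intr=0.0000 cont=0.0000 V=0.0000[hold]; j=7 S=253.4502 intr=0.0000 cont=0.0000 V=0.0000[hold]; j=8 S=357.8059 intr=0.0000 cont=0.0000 V=0.0000[hold]  S*(8)=90.0800
k=7: j=0 S=26.9455 intr=89.0445 cont=87.8864 V=89.0445[EX]; j=1 S=38.0401 intr=77.9499 cont=76.7919 V=77.9499[EX]; j=2 S=53.7027 intr=62.2873 cont=61.1293 V=62.2873[EX]; j=3 S=75.8143 intr=40.1757 cont=39.0177 V=40.1757[EX]; j=4 S=107.0301 intr=8.9599 cont=15.3759 V=15.3759[hold]; j=5 S=151.0986 intr=0.0000 cont=2.3192 V=2.3192[hold]; j=6 S=213.3120 intr=0.0000 cont=0.0000 V=0.0000[hold]; j=7 S=301.1412 intr=0.0000 cont=0.0000 V=0.0000[hold]  S*(7)=75.8143
k=6: j=0 S=32.0158 intr=83.9742 cont=82.8162 V=83.9742[EX]; j=1 S=45.1980 intr=70.7920 cont=69.6340 V=70.7920[EX]; j=2 S=63.8078 intr=52.1822 cont=51.0242 V=52.1822[EX]; j=3 S=90.0800 intr=25.9100 cont=27.8396 V=27.8396[hold]; j=4 S=127.1696 intr=0.0000 cont=8.9388 V=8.9388[hold]; j=5 S=179.5304 intr=0.0000 cont=1.1799 V=1.1799[hold]; j=6 S=253.4502 intr=0.0000 cont=0.0000 V=0.0000[hold]  S*(6)=63.8078
k=5: j=0 S=38.0401 intr=77.9499 cont=76.7919 V=77.9499[EX]; j=1 S=53.7027 intr=62.2873 cont=61.1293 V=62.2873[EX]; j=2 S=75.8143 intr=40.1757 cont=39.9463 V=40.1757[EX]; j=3 S=107.0301 intr=8.9599 cont=18.4656 V=18.4656[hold]; j=4 S=151.0986 intr=0.0000 cont=5.1156 V=5.1156[hold]; j=5 S=213.3120 intr=0.0000 cont=0.6003 V=0.6003[hold]  S*(5)=75.8143
k=4: j=0 S=45.1980 intr=70.7920 cont=69.6340 V=70.7920[EX]; j=1 S=63.8078 intr=52.1822 cont=51.0242 V=52.1822[EX]; j=2 S=90.0800 intr=25.9100 cont=29.3266 V=29.3266[hold]; j=3 S=127.1696 intr=0.0000 cont=11.8565 V=11.8565[hold]; j=4 S=179.5304 intr=0.0000 cont=2.8915 V=2.8915[hold]  S*(4)=63.8078
k=3: j=0 S=53.7027 intr=62.2873 cont=61.1293 V=62.2873[EX]; j=1 S=75.8143 intr=40.1757 cont=40.6619 V=40.6619[hold]; j=2 S=107.0301 intr=8.9599 cont=20.6263 V=20.6263[hold]; j=3 S=151.0986 intr=0.0000 cont=7.4237 V=7.4237[hold]  S*(3)=53.7027
k=2: j=0 S=63.8078 intr=52.1822 cont=51.2582 V=52.1822[EX]; j=1 S=90.0800 intr=25.9100 cont=30.6138 V=30.6138[hold]; j=2 S=127.1696 intr=0.0000 cont=14.0666 V=14.0666[hold]  S*(2)=63.8078
k=1: j=0 S=75.8143 intr=40.1757 cont=41.2814 V=41.2814[hold]; j=1 S=107.0301 intr=8.9599 cont=22.3448 V=22.3448[hold]  S*(1)=-
k=0: j=0 S=90.0800 intr=25.9100 cont=31.7560 V=31.7560[hold]  S*(0)=-

price = 31.7560
boundary = - - 63.8078 53.7027 63.8078 75.8143 63.8078 75.8143 90.0800
tree:
31.7560
41.2814 22.3448
52.1822 30.6138 14.0666
62.2873 40.6619 20.6263 7.4237
70.7920 52.1822 29.3266 11.8565 2.8915
77.9499 62.2873 40.1757 18.4656 5.1156 0.6003
83.9742 70.7920 52.1822 27.8396 8.9388 1.1799 0.0000
89.0445 77.9499 62.2873 40.1757 15.3759 2.3192 0.0000 0.0000
93.3118 83.9742 70.7920 52.1822 25.9100 4.5585 0.0000 0.0000 0.0000
96.9033 89.0445 77.9499 62.2873 40.1757 8.9599 0.0000 0.0000 0.0000 0.0000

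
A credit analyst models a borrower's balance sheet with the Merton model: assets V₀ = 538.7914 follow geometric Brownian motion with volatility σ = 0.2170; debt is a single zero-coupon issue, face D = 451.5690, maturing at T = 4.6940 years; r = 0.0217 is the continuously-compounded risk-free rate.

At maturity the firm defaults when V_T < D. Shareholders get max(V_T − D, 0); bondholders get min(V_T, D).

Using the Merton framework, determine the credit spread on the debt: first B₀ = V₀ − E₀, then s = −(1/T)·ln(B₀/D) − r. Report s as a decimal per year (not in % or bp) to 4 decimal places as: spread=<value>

With assets at 538.7914 and a single debt payment of 451.5690 at 4.6940 years:
d₁ = [ln(V₀/D) + (r + σ²/2)T] / (σ√T)
   = [ln(538.7914/451.5690) + (0.0217 + 0.5·0.2170²)·4.6940] / (0.2170·√4.6940)
   = [0.176600 + 0.212378] / 0.470144 = 0.827359
d₂ = d₁ − σ√T = 0.827359 − 0.470144 = 0.357214
N(d₁) = 0.795983,  N(d₂) = 0.639534,  e^(−rT) = 0.903156
E₀ = V₀·N(d₁) − D·e^(−rT)·N(d₂)
   = 538.7914·0.795983 − 451.5690·0.903156·0.639534 = 168.042892
B₀ = V₀ − E₀ = 538.7914 − 168.042892 = 370.748508
spread = −(1/T)·ln(B₀/D) − r = −(1/4.6940)·ln(370.748508/451.5690) − 0.0217 = 0.02031198

spread=0.0203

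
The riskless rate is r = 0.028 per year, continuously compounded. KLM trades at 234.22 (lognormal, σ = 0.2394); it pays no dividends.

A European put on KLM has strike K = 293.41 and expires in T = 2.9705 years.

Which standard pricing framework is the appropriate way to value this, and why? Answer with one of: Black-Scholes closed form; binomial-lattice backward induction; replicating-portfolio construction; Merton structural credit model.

framework: Black-Scholes closed form

Key observation: a European claim on KLM (strike 293.41) — a lognormal (GBM) underlying with constant rate and volatility — has an exact closed-form value; no lattice or capital structure is involved.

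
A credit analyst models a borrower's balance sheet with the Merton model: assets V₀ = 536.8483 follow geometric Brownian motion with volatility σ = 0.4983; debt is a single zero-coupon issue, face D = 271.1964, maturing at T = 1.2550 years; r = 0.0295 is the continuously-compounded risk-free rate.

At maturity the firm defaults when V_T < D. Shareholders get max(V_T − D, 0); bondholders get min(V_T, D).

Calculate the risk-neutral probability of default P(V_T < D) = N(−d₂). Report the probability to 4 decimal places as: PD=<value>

PD=0.1561

With assets at 536.8483 and a single debt payment of 271.1964 at 1.2550 years:
d₁ = [ln(V₀/D) + (r + σ²/2)T] / (σ√T)
   = [ln(536.8483/271.1964) + (0.0295 + 0.5·0.4983²)·1.2550] / (0.4983·√1.2550)
   = [0.682872 + 0.192833] / 0.558229 = 1.568718
d₂ = d₁ − σ√T = 1.568718 − 0.558229 = 1.010489
risk-neutral PD = N(−d₂) = N(-1.010489) = 0.156131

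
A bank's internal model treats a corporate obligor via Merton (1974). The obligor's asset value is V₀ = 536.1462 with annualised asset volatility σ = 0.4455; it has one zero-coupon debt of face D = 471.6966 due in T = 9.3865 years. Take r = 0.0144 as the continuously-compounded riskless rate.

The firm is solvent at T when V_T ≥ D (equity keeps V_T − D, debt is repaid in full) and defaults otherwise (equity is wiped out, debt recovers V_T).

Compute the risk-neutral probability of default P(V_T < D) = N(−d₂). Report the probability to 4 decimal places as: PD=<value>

Work the structural quantities from V₀ = 536.1462 against face 471.6966:
d₁ = [ln(V₀/D) + (r + σ²/2)T] / (σ√T)
   = [ln(536.1462/471.6966) + (0.0144 + 0.5·0.4455²)·9.3865] / (0.4455·√9.3865)
   = [0.128071 + 1.066636] / 1.364896 = 0.875310
d₂ = d₁ − σ√T = 0.875310 − 1.364896 = -0.489586
risk-neutral PD = N(−d₂) = N(0.489586) = 0.687787

PD=0.6878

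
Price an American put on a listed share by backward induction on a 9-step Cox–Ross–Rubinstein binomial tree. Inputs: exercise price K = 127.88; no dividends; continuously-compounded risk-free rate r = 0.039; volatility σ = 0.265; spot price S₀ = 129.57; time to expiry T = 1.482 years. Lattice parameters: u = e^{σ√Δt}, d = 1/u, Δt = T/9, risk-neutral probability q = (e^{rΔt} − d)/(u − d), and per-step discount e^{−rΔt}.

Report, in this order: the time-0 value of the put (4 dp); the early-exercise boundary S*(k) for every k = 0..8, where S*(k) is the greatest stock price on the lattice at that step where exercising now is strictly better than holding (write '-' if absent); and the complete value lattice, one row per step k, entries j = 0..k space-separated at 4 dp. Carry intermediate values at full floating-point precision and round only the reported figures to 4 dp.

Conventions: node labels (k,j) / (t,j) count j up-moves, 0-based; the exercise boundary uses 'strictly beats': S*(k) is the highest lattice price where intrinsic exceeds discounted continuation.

Δt=0.16467, u=1.11353, d=0.89805, q=0.50304, disc=e^(-rΔt)=0.99360
k=9 terminal: V=max(K-S,0) → 78.6546 66.8431 52.1974 34.0376 11.5203 0.0000 0.0000 0.0000 0.0000 0.0000
k=8: j=0 S=54.8139 intr=73.0661 cont=72.2475 V=73.0661[EX]; j=1 S=67.9664 intr=59.9136 cont=59.0950 V=59.9136[EX]; j=2 S=84.2748 intr=43.6052 cont=42.7866 V=43.6052[EX]; j=3 S=104.4963 intr=23.3837 cont=22.5651 V=23.3837[EX]; j=4 S=129.5700 intr=0.0000 cont=5.6885 V=5.6885[hold]; j=5 S=160.6601 intr=0.0000 cont=0.0000 V=0.0000[hold]; j=6 S=199.2101 intr=0.0000 cont=0.0000 V=0.0000[hold]; j=7 S=247.0102 intr=0.0000 cont=0.0000 V=0.0000[hold]; j=8 S=306.2798 intr=0.0000 cont=0.0000 V=0.0000[hold]  S*(8)=104.4963
k=7: j=0 S=61.0369 intr=66.8431 cont=66.0245 V=66.8431[EX]; j=1 S=75.6826 intr=52.1974 cont=51.3788 V=52.1974[EX]; j=2 S=93.8424 intr=34.0376 cont=33.2190 V=34.0376[EX]; j=3 S=116.3597 intr=11.5203 cont=14.3896 V=14.3896[hold]; j=4 S=144.2800 intr=0.0000 cont=2.8088 V=2.8088[hold]; j=5 S=178.8997 intr=0.0000 cont=0.0000 V=0.0000[hold]; j=6 S=221.8264 intr=0.0000 cont=0.0000 V=0.0000[hold]; j=7 S=275.0531 intr=0.0000 cont=0.0000 V=0.0000[hold]  S*(7)=93.8424
k=6: j=0 S=67.9664 intr=59.9136 cont=59.0950 V=59.9136[EX]; j=1 S=84.2748 intr=43.6052 cont=42.7866 V=43.6052[EX]; j=2 S=104.4963 intr=23.3837 cont=23.9992 V=23.9992[hold]; j=3 S=129.5700 intr=0.0000 cont=8.5092 V=8.5092[hold]; j=4 S=160.6601 intr=0.0000 cont=1.3869 V=1.3869[hold]; j=5 S=199.2101 intr=0.0000 cont=0.0000 V=0.0000[hold]; j=6 S=247.0102 intr=0.0000 cont=0.0000 V=0.0000[hold]  S*(6)=84.2748
k=5: j=0 S=75.6826 intr=52.1974 cont=51.3788 V=52.1974[EX]; j=1 S=93.8424 intr=34.0376 cont=33.5266 V=34.0376[EX]; j=2 S=116.3597 intr=11.5203 cont=16.1033 V=16.1033[hold]; j=3 S=144.2800 intr=0.0000 cont=4.8949 V=4.8949[hold]; j=4 S=178.8997 intr=0.0000 cont=0.6848 V=0.6848[hold]; j=5 S=221.8264 intr=0.0000 cont=0.0000 V=0.0000[hold]  S*(5)=93.8424
k=4: j=0 S=84.2748 intr=43.6052 cont=42.7866 V=43.6052[EX]; j=1 S=104.4963 intr=23.3837 cont=24.8558 V=24.8558[hold]; j=2 S=129.5700 intr=0.0000 cont=10.3980 V=10.3980[hold]; j=3 S=160.6601 intr=0.0000 cont=2.7593 V=2.7593[hold]; j=4 S=199.2101 intr=0.0000 cont=0.3382 V=0.3382[hold]  S*(4)=84.2748
k=3: j=0 S=93.8424 intr=34.0376 cont=33.9547 V=34.0376[EX]; j=1 S=116.3597 intr=11.5203 cont=17.4704 V=17.4704[hold]; j=2 S=144.2800 intr=0.0000 cont=6.5135 V=6.5135[hold]; j=3 S=178.8997 intr=0.0000 cont=1.5315 V=1.5315[hold]  S*(3)=93.8424
k=2: j=0 S=104.4963 intr=23.3837 cont=25.5391 V=25.5391[hold]; j=1 S=129.5700 intr=0.0000 cont=11.8820 V=11.8820[hold]; j=2 S=160.6601 intr=0.0000 cont=3.9817 V=3.9817[hold]  S*(2)=-
k=1: j=0 S=116.3597 intr=11.5203 cont=18.5495 V=18.5495[hold]; j=1 S=144.2800 intr=0.0000 cont=7.8572 V=7.8572[hold]  S*(1)=-
k=0: j=0 S=129.5700 intr=0.0000 cont=13.0865 V=13.0865[hold]  S*(0)=-

price = 13.0865
boundary = - - - 93.8424 84.2748 93.8424 84.2748 93.8424 104.4963
tree:
13.0865
18.5495 7.8572
25.5391 11.8820 3.9817
34.0376 17.4704 6.5135 1.5315
43.6052 24.8558 10.3980 2.7593 0.3382
52.1974 34.0376 16.1033 4.8949 0.6848 0.0000
59.9136 43.6052 23.9992 8.5092 1.3869 0.0000 0.0000
66.8431 52.1974 34.0376 14.3896 2.8088 0.0000 0.0000 0.0000
73.0661 59.9136 43.6052 23.3837 5.6885 0.0000 0.0000 0.0000 0.0000
78.6546 66.8431 52.1974 34.0376 11.5203 0.0000 0.0000 0.0000 0.0000 0.0000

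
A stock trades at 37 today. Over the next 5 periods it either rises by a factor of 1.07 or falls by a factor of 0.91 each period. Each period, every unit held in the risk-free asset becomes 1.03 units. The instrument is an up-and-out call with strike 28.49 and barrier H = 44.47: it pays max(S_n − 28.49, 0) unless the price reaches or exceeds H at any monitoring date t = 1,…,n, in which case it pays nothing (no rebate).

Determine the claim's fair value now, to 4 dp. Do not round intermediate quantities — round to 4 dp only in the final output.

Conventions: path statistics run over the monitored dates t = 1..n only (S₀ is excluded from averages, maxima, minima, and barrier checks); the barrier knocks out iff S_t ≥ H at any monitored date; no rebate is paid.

price = 5.3142

No-arbitrage gives p* = (R−d)/(u−d) = 0.7500: enumerate every path, weight its payoff by its p*-probability, and discount by R^5.
Enumerate all 2^5 = 32 price paths (U = up ×1.07, D = down ×0.91); each path with k up-moves has probability p*^k·(1−p*)^(5−k).
DDDDD: M=33.6700, payoff=0.0000, prob=0.000977
UDDDD: M=39.5900, payoff=0.0000, prob=0.002930
DUDDD: M=36.0269, payoff=0.0000, prob=0.002930
UUDDD: M=42.3613, payoff=3.4322, prob=0.008789
DDUDD: M=33.6700, payoff=0.0000, prob=0.002930
UDUDD: M=39.5900, payoff=3.4322, prob=0.008789
DUUDD: M=38.5488, payoff=3.4322, prob=0.008789
UUUDD: M=45.3266, payoff=0.0000, prob=0.026367
DDDUD: M=33.6700, payoff=0.0000, prob=0.002930
UDDUD: M=39.5900, payoff=3.4322, prob=0.008789
DUDUD: M=36.0269, payoff=3.4322, prob=0.008789
UUDUD: M=42.3613, payoff=9.0450, prob=0.026367
DDUUD: M=35.0794, payoff=3.4322, prob=0.008789
UDUUD: M=41.2472, payoff=9.0450, prob=0.026367
DUUUD: M=41.2472, payoff=9.0450, prob=0.026367
UUUUD: M=48.4995, payoff=0.0000, prob=0.079102
DDDDU: M=33.6700, payoff=0.0000, prob=0.002930
UDDDU: M=39.5900, payoff=3.4322, prob=0.008789
DUDDU: M=36.0269, payoff=3.4322, prob=0.008789
UUDDU: M=42.3613, payoff=9.0450, prob=0.026367
DDUDU: M=33.6700, payoff=3.4322, prob=0.008789
UDUDU: M=39.5900, payoff=9.0450, prob=0.026367
DUUDU: M=38.5488, payoff=9.0450, prob=0.026367
UUUDU: M=45.3266, payoff=0.0000, prob=0.079102
DDDUU: M=33.6700, payoff=3.4322, prob=0.008789
UDDUU: M=39.5900, payoff=9.0450, prob=0.026367
DUDUU: M=37.5350, payoff=9.0450, prob=0.026367
UUDUU: M=44.1345, payoff=15.6445, prob=0.079102
DDUUU: M=37.5350, payoff=9.0450, prob=0.026367
UDUUU: M=44.1345, payoff=15.6445, prob=0.079102
DUUUU: M=44.1345, payoff=15.6445, prob=0.079102
UUUUU: M=51.8944, payoff=0.0000, prob=0.237305
Price = Σ prob·payoff / R^5 = 6.160585 / 1.159274 = 5.3142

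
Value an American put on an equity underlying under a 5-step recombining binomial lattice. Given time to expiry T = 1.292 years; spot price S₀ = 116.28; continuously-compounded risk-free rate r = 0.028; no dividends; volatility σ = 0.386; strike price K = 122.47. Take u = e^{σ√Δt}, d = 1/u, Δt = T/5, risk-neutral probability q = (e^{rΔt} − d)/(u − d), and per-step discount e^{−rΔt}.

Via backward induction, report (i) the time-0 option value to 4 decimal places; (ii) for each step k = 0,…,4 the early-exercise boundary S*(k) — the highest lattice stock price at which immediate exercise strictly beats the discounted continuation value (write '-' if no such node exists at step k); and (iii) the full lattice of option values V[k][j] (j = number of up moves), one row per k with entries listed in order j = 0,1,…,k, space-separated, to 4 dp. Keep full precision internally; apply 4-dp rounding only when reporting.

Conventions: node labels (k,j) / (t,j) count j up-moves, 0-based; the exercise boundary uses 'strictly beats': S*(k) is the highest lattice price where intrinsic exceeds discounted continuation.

Δt=0.25840, u=1.21679, d=0.82184, q=0.46949, disc=e^(-rΔt)=0.99279
k=5 terminal: V=max(K-S,0) → 78.8758 57.9255 26.9070 0.0000 0.0000 0.0000
k=4: j=0 S=53.0449 intr=69.4251 cont=68.5422 V=69.4251[EX]; j=1 S=78.5370 intr=43.9330 cont=43.0501 V=43.9330[EX]; j=2 S=116.2800 intr=6.1900 cont=14.1716 V=14.1716[hold]; j=3 S=172.1614 intr=0.0000 cont=0.0000 V=0.0000[hold]; j=4 S=254.8980 intr=0.0000 cont=0.0000 V=0.0000[hold]  S*(4)=78.5370
k=3: j=0 S=64.5445 intr=57.9255 cont=57.0426 V=57.9255[EX]; j=1 S=95.5630 intr=26.9070 cont=29.7444 V=29.7444[hold]; j=2 S=141.4883 intr=0.0000 cont=7.4640 V=7.4640[hold]; j=3 S=209.4841 intr=0.0000 cont=0.0000 V=0.0000[hold]  S*(3)=64.5445
k=2: j=0 S=78.5370 intr=43.9330 cont=44.3726 V=44.3726[hold]; j=1 S=116.2800 intr=6.1900 cont=19.1450 V=19.1450[hold]; j=2 S=172.1614 intr=0.0000 cont=3.9312 V=3.9312[hold]  S*(2)=-
k=1: j=0 S=95.5630 intr=26.9070 cont=32.2940 V=32.2940[hold]; j=1 S=141.4883 intr=0.0000 cont=11.9158 V=11.9158[hold]  S*(1)=-
k=0: j=0 S=116.2800 intr=6.1900 cont=22.5628 V=22.5628[hold]  S*(0)=-

price = 22.5628
boundary = - - - 64.5445 78.5370
tree:
22.5628
32.2940 11.9158
44.3726 19.1450 3.9312
57.9255 29.7444 7.4640 0.0000
69.4251 43.9330 14.1716 0.0000 0.0000
78.8758 57.9255 26.9070 0.0000 0.0000 0.0000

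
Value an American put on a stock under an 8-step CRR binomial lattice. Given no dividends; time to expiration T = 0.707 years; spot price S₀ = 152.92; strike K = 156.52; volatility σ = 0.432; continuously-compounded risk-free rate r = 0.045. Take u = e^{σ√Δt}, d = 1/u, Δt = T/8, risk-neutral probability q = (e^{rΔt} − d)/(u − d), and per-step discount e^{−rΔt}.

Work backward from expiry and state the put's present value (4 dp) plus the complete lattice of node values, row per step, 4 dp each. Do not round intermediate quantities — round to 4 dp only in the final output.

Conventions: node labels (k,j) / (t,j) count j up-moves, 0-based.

Δt=0.08837  u=1.13704  d=0.87948  q=0.48341  discount=0.99603
step 8 (expiry): payoffs max(K−S,0) = 101.7842 85.7548 65.0312 38.2387 3.6000 0.0000 0.0000 0.0000 0.0000
k=7: (k=7,j=0): S=62.2365, K−S=94.2835, hold=93.6622 ⇒ V=94.2835 exercise | (k=7,j=1): S=80.4625, K−S=76.0575, hold=75.4362 ⇒ V=76.0575 exercise | (k=7,j=2): S=104.0260, K−S=52.4940, hold=51.8728 ⇒ V=52.4940 exercise | (k=7,j=3): S=134.4901, K−S=22.0299, hold=21.4087 ⇒ V=22.0299 exercise | (k=7,j=4): S=173.8755, K−S=0.0000, hold=1.8523 ⇒ V=1.8523 continue | (k=7,j=5): S=224.7950, K−S=0.0000, hold=0.0000 ⇒ V=0.0000 continue | (k=7,j=6): S=290.6263, K−S=0.0000, hold=0.0000 ⇒ V=0.0000 continue | (k=7,j=7): S=375.7363, K−S=0.0000, hold=0.0000 ⇒ V=0.0000 continue
k=6: (k=6,j=0): S=70.7652, K−S=85.7548, hold=85.1336 ⇒ V=85.7548 exercise | (k=6,j=1): S=91.4888, K−S=65.0312, hold=64.4100 ⇒ V=65.0312 exercise | (k=6,j=2): S=118.2813, K−S=38.2387, hold=37.6175 ⇒ V=38.2387 exercise | (k=6,j=3): S=152.9200, K−S=3.6000, hold=12.2272 ⇒ V=12.2272 continue | (k=6,j=4): S=197.7027, K−S=0.0000, hold=0.9531 ⇒ V=0.9531 continue | (k=6,j=5): S=255.6000, K−S=0.0000, hold=0.0000 ⇒ V=0.0000 continue | (k=6,j=6): S=330.4525, K−S=0.0000, hold=0.0000 ⇒ V=0.0000 continue
k=5: (k=5,j=0): S=80.4625, K−S=76.0575, hold=75.4362 ⇒ V=76.0575 exercise | (k=5,j=1): S=104.0260, K−S=52.4940, hold=51.8728 ⇒ V=52.4940 exercise | (k=5,j=2): S=134.4901, K−S=22.0299, hold=25.5626 ⇒ V=25.5626 continue | (k=5,j=3): S=173.8755, K−S=0.0000, hold=6.7503 ⇒ V=6.7503 continue | (k=5,j=4): S=224.7950, K−S=0.0000, hold=0.4904 ⇒ V=0.4904 continue | (k=5,j=5): S=290.6263, K−S=0.0000, hold=0.0000 ⇒ V=0.0000 continue
k=4: (k=4,j=0): S=91.4888, K−S=65.0312, hold=64.4100 ⇒ V=65.0312 exercise | (k=4,j=1): S=118.2813, K−S=38.2387, hold=39.3184 ⇒ V=39.3184 continue | (k=4,j=2): S=152.9200, K−S=3.6000, hold=16.4032 ⇒ V=16.4032 continue | (k=4,j=3): S=197.7027, K−S=0.0000, hold=3.7094 ⇒ V=3.7094 continue | (k=4,j=4): S=255.6000, K−S=0.0000, hold=0.2523 ⇒ V=0.2523 continue
k=3: (k=3,j=0): S=104.0260, K−S=52.4940, hold=52.3927 ⇒ V=52.4940 exercise | (k=3,j=1): S=134.4901, K−S=22.0299, hold=28.1289 ⇒ V=28.1289 continue | (k=3,j=2): S=173.8755, K−S=0.0000, hold=10.2262 ⇒ V=10.2262 continue | (k=3,j=3): S=224.7950, K−S=0.0000, hold=2.0301 ⇒ V=2.0301 continue
k=2: (k=2,j=0): S=118.2813, K−S=38.2387, hold=40.5541 ⇒ V=40.5541 continue | (k=2,j=1): S=152.9200, K−S=3.6000, hold=19.3973 ⇒ V=19.3973 continue | (k=2,j=2): S=197.7027, K−S=0.0000, hold=6.2393 ⇒ V=6.2393 continue
k=1: (k=1,j=0): S=134.4901, K−S=22.0299, hold=30.2063 ⇒ V=30.2063 continue | (k=1,j=1): S=173.8755, K−S=0.0000, hold=12.9848 ⇒ V=12.9848 continue
k=0: (k=0,j=0): S=152.9200, K−S=3.6000, hold=21.7944 ⇒ V=21.7944 continue

price = 21.7944
tree:
21.7944
30.2063 12.9848
40.5541 19.3973 6.2393
52.4940 28.1289 10.2262 2.0301
65.0312 39.3184 16.4032 3.7094 0.2523
76.0575 52.4940 25.5626 6.7503 0.4904 0.0000
85.7548 65.0312 38.2387 12.2272 0.9531 0.0000 0.0000
94.2835 76.0575 52.4940 22.0299 1.8523 0.0000 0.0000 0.0000
101.7842 85.7548 65.0312 38.2387 3.6000 0.0000 0.0000 0.0000 0.0000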